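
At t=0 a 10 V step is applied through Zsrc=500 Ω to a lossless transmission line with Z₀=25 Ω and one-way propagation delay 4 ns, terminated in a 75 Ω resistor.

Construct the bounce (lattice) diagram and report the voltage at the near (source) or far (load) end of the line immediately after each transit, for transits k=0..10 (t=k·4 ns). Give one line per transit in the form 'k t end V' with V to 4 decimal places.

Γ_L=0.500000, Γ_S=0.904762; launch V₁=10·25/525=0.476190
k=0 src: V=0.4762
k=1 load: inc=0.476190, refl=0.476190·0.500000=0.2381; V=0.000000+0.476190+0.238095=0.7143
k=2 src: inc=0.238095, refl=0.238095·0.904762=0.2154; V=0.476190+0.238095+0.215420=0.9297
k=3 load: inc=0.215420, refl=0.215420·0.500000=0.1077; V=0.714286+0.215420+0.107710=1.0374
k=4 src: inc=0.107710, refl=0.107710·0.904762=0.0975; V=0.929705+0.107710+0.097452=1.1349
k=5 load: inc=0.097452, refl=0.097452·0.500000=0.0487; V=1.037415+0.097452+0.048726=1.1836
k=6 src: inc=0.048726, refl=0.048726·0.904762=0.0441; V=1.134867+0.048726+0.044085=1.2277
k=7 load: inc=0.044085, refl=0.044085·0.500000=0.0220; V=1.183592+0.044085+0.022043=1.2497
k=8 src: inc=0.022043, refl=0.022043·0.904762=0.0199; V=1.227678+0.022043+0.019943=1.2697
k=9 load: inc=0.019943, refl=0.019943·0.500000=0.0100; V=1.249720+0.019943+0.009972=1.2796
k=10 src: inc=0.009972, refl=0.009972·0.904762=0.0090; V=1.269664+0.009972+0.009022=1.2887

0 0 source 0.4762
1 4 load 0.7143
2 8 source 0.9297
3 12 load 1.0374
4 16 source 1.1349
5 20 load 1.1836
6 24 source 1.2277
7 28 load 1.2497
8 32 source 1.2697
9 36 load 1.2796
10 40 source 1.2887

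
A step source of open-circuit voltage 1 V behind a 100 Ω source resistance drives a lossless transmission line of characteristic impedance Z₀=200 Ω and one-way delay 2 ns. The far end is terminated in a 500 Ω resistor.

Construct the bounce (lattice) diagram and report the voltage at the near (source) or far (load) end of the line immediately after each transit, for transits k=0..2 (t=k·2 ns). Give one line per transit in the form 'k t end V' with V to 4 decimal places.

Γ_L=0.428571, Γ_S=-0.333333; launch V₁=1·200/300=0.666667
k=0 src: V=0.6667
k=1 load: inc=0.666667, refl=0.666667·0.428571=0.2857; V=0.000000+0.666667+0.285714=0.9524
k=2 src: inc=0.285714, refl=0.285714·-0.333333=-0.0952; V=0.666667+0.285714+-0.095238=0.8571

0 0 source 0.6667
1 2 load 0.9524
2 4 source 0.8571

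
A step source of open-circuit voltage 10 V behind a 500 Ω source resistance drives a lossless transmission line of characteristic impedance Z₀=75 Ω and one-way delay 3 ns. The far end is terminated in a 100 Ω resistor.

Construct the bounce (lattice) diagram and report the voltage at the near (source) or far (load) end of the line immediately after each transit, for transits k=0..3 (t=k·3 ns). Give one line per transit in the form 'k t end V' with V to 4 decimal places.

Γ_L=0.142857, Γ_S=0.739130; launch V₁=10·75/575=1.304348
k=0 src: V=1.3043
k=1 load: inc=1.304348, refl=1.304348·0.142857=0.1863; V=0.000000+1.304348+0.186335=1.4907
k=2 src: inc=0.186335, refl=0.186335·0.739130=0.1377; V=1.304348+0.186335+0.137726=1.6284
k=3 load: inc=0.137726, refl=0.137726·0.142857=0.0197; V=1.490683+0.137726+0.019675=1.6481

0 0 source 1.3043
1 3 load 1.4907
2 6 source 1.6284
3 9 load 1.6481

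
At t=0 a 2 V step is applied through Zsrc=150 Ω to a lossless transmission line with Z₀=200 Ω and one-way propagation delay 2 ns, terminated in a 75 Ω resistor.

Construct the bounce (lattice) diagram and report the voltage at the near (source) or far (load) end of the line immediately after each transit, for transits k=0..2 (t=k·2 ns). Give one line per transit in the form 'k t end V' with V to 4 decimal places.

Γ_L=-0.454545, Γ_S=-0.142857; launch V₁=2·200/350=1.142857
k=0 src: V=1.1429
k=1 load: inc=1.142857, refl=1.142857·-0.454545=-0.5195; V=0.000000+1.142857+-0.519481=0.6234
k=2 src: inc=-0.519481, refl=-0.519481·-0.142857=0.0742; V=1.142857+-0.519481+0.074212=0.6976

0 0 source 1.1429
1 2 load 0.6234
2 4 source 0.6976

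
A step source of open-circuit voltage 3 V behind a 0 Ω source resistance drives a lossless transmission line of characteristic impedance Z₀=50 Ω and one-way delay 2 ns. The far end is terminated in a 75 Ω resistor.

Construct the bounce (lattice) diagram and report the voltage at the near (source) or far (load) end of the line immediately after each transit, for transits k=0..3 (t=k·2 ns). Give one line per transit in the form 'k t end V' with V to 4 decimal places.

Γ_L=0.200000, Γ_S=-1.000000; launch V₁=3·50/50=3.000000
k=0 src: V=3.0000
k=1 load: inc=3.000000, refl=3.000000·0.200000=0.6000; V=0.000000+3.000000+0.600000=3.6000
k=2 src: inc=0.600000, refl=0.600000·-1.000000=-0.6000; V=3.000000+0.600000+-0.600000=3.0000
k=3 load: inc=-0.600000, refl=-0.600000·0.200000=-0.1200; V=3.600000+-0.600000+-0.120000=2.8800

0 0 source 3.0000
1 2 load 3.6000
2 4 source 3.0000
3 6 load 2.8800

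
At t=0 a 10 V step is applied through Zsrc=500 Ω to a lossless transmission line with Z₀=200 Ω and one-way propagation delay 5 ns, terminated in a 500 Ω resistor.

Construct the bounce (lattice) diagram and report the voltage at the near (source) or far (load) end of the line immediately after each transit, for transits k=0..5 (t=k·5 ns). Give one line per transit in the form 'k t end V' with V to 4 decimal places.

0 0 source 2.8571
1 5 load 4.0816
2 10 source 4.6064
3 15 load 4.8313
4 20 source 4.9277
5 25 load 4.9690

Γ_L=0.428571, Γ_S=0.428571; launch V₁=10·200/700=2.857143
k=0 src: V=2.8571
k=1 load: inc=2.857143, refl=2.857143·0.428571=1.2245; V=0.000000+2.857143+1.224490=4.0816
k=2 src: inc=1.224490, refl=1.224490·0.428571=0.5248; V=2.857143+1.224490+0.524781=4.6064
k=3 load: inc=0.524781, refl=0.524781·0.428571=0.2249; V=4.081633+0.524781+0.224906=4.8313
k=4 src: inc=0.224906, refl=0.224906·0.428571=0.0964; V=4.606414+0.224906+0.096388=4.9277
k=5 load: inc=0.096388, refl=0.096388·0.428571=0.0413; V=4.831320+0.096388+0.041309=4.9690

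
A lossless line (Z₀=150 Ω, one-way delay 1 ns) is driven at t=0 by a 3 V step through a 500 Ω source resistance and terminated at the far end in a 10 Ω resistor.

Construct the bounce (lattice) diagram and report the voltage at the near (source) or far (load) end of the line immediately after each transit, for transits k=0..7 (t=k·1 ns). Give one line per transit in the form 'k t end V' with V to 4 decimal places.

0 0 source 0.6923
1 1 load 0.0865
2 2 source -0.2396
3 3 load 0.0458
4 4 source 0.1994
5 5 load 0.0650
6 6 source -0.0074
7 7 load 0.0559

Γ_L=-0.875000, Γ_S=0.538462; launch V₁=3·150/650=0.692308
k=0 src: V=0.6923
k=1 load: inc=0.692308, refl=0.692308·-0.875000=-0.6058; V=0.000000+0.692308+-0.605769=0.0865
k=2 src: inc=-0.605769, refl=-0.605769·0.538462=-0.3262; V=0.692308+-0.605769+-0.326183=-0.2396
k=3 load: inc=-0.326183, refl=-0.326183·-0.875000=0.2854; V=0.086538+-0.326183+0.285411=0.0458
k=4 src: inc=0.285411, refl=0.285411·0.538462=0.1537; V=-0.239645+0.285411+0.153683=0.1994
k=5 load: inc=0.153683, refl=0.153683·-0.875000=-0.1345; V=0.045766+0.153683+-0.134472=0.0650
k=6 src: inc=-0.134472, refl=-0.134472·0.538462=-0.0724; V=0.199448+-0.134472+-0.072408=-0.0074
k=7 load: inc=-0.072408, refl=-0.072408·-0.875000=0.0634; V=0.064976+-0.072408+0.063357=0.0559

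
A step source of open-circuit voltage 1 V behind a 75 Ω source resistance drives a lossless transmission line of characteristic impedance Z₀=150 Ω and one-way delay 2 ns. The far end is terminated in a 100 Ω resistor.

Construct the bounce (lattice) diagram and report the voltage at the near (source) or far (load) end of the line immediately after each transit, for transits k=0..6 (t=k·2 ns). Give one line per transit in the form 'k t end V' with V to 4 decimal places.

Γ_L=-0.200000, Γ_S=-0.333333; launch V₁=1·150/225=0.666667
k=0 src: V=0.6667
k=1 load: inc=0.666667, refl=0.666667·-0.200000=-0.1333; V=0.000000+0.666667+-0.133333=0.5333
k=2 src: inc=-0.133333, refl=-0.133333·-0.333333=0.0444; V=0.666667+-0.133333+0.044444=0.5778
k=3 load: inc=0.044444, refl=0.044444·-0.200000=-0.0089; V=0.533333+0.044444+-0.008889=0.5689
k=4 src: inc=-0.008889, refl=-0.008889·-0.333333=0.0030; V=0.577778+-0.008889+0.002963=0.5719
k=5 load: inc=0.002963, refl=0.002963·-0.200000=-0.0006; V=0.568889+0.002963+-0.000593=0.5713
k=6 src: inc=-0.000593, refl=-0.000593·-0.333333=0.0002; V=0.571852+-0.000593+0.000198=0.5715

0 0 source 0.6667
1 2 load 0.5333
2 4 source 0.5778
3 6 load 0.5689
4 8 source 0.5719
5 10 load 0.5713
6 12 source 0.5715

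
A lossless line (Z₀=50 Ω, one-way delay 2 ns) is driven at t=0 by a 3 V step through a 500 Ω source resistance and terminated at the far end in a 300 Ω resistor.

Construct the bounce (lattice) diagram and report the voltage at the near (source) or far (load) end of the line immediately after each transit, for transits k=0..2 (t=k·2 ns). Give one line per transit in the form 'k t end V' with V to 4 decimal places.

Γ_L=0.714286, Γ_S=0.818182; launch V₁=3·50/550=0.272727
k=0 src: V=0.2727
k=1 load: inc=0.272727, refl=0.272727·0.714286=0.1948; V=0.000000+0.272727+0.194805=0.4675
k=2 src: inc=0.194805, refl=0.194805·0.818182=0.1594; V=0.272727+0.194805+0.159386=0.6269

0 0 source 0.2727
1 2 load 0.4675
2 4 source 0.6269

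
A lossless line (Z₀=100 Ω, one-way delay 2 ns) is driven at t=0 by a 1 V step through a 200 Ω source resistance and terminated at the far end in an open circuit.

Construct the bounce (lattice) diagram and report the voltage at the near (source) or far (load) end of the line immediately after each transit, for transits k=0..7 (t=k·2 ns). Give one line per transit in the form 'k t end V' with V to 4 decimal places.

0 0 source 0.3333
1 2 load 0.6667
2 4 source 0.7778
3 6 load 0.8889
4 8 source 0.9259
5 10 load 0.9630
6 12 source 0.9753
7 14 load 0.9877

Γ_L=1.000000, Γ_S=0.333333; launch V₁=1·100/300=0.333333
k=0 src: V=0.3333
k=1 load: inc=0.333333, refl=0.333333·1.000000=0.3333; V=0.000000+0.333333+0.333333=0.6667
k=2 src: inc=0.333333, refl=0.333333·0.333333=0.1111; V=0.333333+0.333333+0.111111=0.7778
k=3 load: inc=0.111111, refl=0.111111·1.000000=0.1111; V=0.666667+0.111111+0.111111=0.8889
k=4 src: inc=0.111111, refl=0.111111·0.333333=0.0370; V=0.777778+0.111111+0.037037=0.9259
k=5 load: inc=0.037037, refl=0.037037·1.000000=0.0370; V=0.888889+0.037037+0.037037=0.9630
k=6 src: inc=0.037037, refl=0.037037·0.333333=0.0123; V=0.925926+0.037037+0.012346=0.9753
k=7 load: inc=0.012346, refl=0.012346·1.000000=0.0123; V=0.962963+0.012346+0.012346=0.9877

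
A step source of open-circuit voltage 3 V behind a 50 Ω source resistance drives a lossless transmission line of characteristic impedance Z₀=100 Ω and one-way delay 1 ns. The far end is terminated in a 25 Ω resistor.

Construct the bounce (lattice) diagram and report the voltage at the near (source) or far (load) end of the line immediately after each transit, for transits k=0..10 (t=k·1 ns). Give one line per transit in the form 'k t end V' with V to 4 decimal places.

Γ_L=-0.600000, Γ_S=-0.333333; launch V₁=3·100/150=2.000000
k=0 src: V=2.0000
k=1 load: inc=2.000000, refl=2.000000·-0.600000=-1.2000; V=0.000000+2.000000+-1.200000=0.8000
k=2 src: inc=-1.200000, refl=-1.200000·-0.333333=0.4000; V=2.000000+-1.200000+0.400000=1.2000
k=3 load: inc=0.400000, refl=0.400000·-0.600000=-0.2400; V=0.800000+0.400000+-0.240000=0.9600
k=4 src: inc=-0.240000, refl=-0.240000·-0.333333=0.0800; V=1.200000+-0.240000+0.080000=1.0400
k=5 load: inc=0.080000, refl=0.080000·-0.600000=-0.0480; V=0.960000+0.080000+-0.048000=0.9920
k=6 src: inc=-0.048000, refl=-0.048000·-0.333333=0.0160; V=1.040000+-0.048000+0.016000=1.0080
k=7 load: inc=0.016000, refl=0.016000·-0.600000=-0.0096; V=0.992000+0.016000+-0.009600=0.9984
k=8 src: inc=-0.009600, refl=-0.009600·-0.333333=0.0032; V=1.008000+-0.009600+0.003200=1.0016
k=9 load: inc=0.003200, refl=0.003200·-0.600000=-0.0019; V=0.998400+0.003200+-0.001920=0.9997
k=10 src: inc=-0.001920, refl=-0.001920·-0.333333=0.0006; V=1.001600+-0.001920+0.000640=1.0003

0 0 source 2.0000
1 1 load 0.8000
2 2 source 1.2000
3 3 load 0.9600
4 4 source 1.0400
5 5 load 0.9920
6 6 source 1.0080
7 7 load 0.9984
8 8 source 1.0016
9 9 load 0.9997
10 10 source 1.0003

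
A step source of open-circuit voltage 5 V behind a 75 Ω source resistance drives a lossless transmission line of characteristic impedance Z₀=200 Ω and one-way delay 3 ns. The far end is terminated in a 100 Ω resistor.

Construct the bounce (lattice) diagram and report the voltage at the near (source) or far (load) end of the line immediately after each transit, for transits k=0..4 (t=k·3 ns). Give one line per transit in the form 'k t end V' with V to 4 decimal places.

0 0 source 3.6364
1 3 load 2.4242
2 6 source 2.9752
3 9 load 2.7916
4 12 source 2.8750

Γ_L=-0.333333, Γ_S=-0.454545; launch V₁=5·200/275=3.636364
k=0 src: V=3.6364
k=1 load: inc=3.636364, refl=3.636364·-0.333333=-1.2121; V=0.000000+3.636364+-1.212121=2.4242
k=2 src: inc=-1.212121, refl=-1.212121·-0.454545=0.5510; V=3.636364+-1.212121+0.550964=2.9752
k=3 load: inc=0.550964, refl=0.550964·-0.333333=-0.1837; V=2.424242+0.550964+-0.183655=2.7916
k=4 src: inc=-0.183655, refl=-0.183655·-0.454545=0.0835; V=2.975207+-0.183655+0.083479=2.8750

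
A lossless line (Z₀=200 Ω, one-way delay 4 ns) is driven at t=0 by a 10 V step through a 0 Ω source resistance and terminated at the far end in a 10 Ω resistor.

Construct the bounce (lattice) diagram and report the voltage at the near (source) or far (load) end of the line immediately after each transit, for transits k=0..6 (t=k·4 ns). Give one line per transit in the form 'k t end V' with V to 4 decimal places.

0 0 source 10.0000
1 4 load 0.9524
2 8 source 10.0000
3 12 load 1.8141
4 16 source 10.0000
5 20 load 2.5937
6 24 source 10.0000

Γ_L=-0.904762, Γ_S=-1.000000; launch V₁=10·200/200=10.000000
k=0 src: V=10.0000
k=1 load: inc=10.000000, refl=10.000000·-0.904762=-9.0476; V=0.000000+10.000000+-9.047619=0.9524
k=2 src: inc=-9.047619, refl=-9.047619·-1.000000=9.0476; V=10.000000+-9.047619+9.047619=10.0000
k=3 load: inc=9.047619, refl=9.047619·-0.904762=-8.1859; V=0.952381+9.047619+-8.185941=1.8141
k=4 src: inc=-8.185941, refl=-8.185941·-1.000000=8.1859; V=10.000000+-8.185941+8.185941=10.0000
k=5 load: inc=8.185941, refl=8.185941·-0.904762=-7.4063; V=1.814059+8.185941+-7.406328=2.5937
k=6 src: inc=-7.406328, refl=-7.406328·-1.000000=7.4063; V=10.000000+-7.406328+7.406328=10.0000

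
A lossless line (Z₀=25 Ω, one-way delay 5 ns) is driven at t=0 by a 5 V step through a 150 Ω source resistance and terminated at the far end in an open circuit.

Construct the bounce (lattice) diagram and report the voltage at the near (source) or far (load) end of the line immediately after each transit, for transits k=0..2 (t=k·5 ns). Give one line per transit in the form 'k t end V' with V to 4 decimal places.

Γ_L=1.000000, Γ_S=0.714286; launch V₁=5·25/175=0.714286
k=0 src: V=0.7143
k=1 load: inc=0.714286, refl=0.714286·1.000000=0.7143; V=0.000000+0.714286+0.714286=1.4286
k=2 src: inc=0.714286, refl=0.714286·0.714286=0.5102; V=0.714286+0.714286+0.510204=1.9388

0 0 source 0.7143
1 5 load 1.4286
2 10 source 1.9388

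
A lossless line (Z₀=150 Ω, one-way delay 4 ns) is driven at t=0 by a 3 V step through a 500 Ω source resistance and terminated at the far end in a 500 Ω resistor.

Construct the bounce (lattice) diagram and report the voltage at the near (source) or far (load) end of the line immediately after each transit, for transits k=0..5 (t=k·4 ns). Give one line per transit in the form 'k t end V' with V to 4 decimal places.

Γ_L=0.538462, Γ_S=0.538462; launch V₁=3·150/650=0.692308
k=0 src: V=0.6923
k=1 load: inc=0.692308, refl=0.692308·0.538462=0.3728; V=0.000000+0.692308+0.372781=1.0651
k=2 src: inc=0.372781, refl=0.372781·0.538462=0.2007; V=0.692308+0.372781+0.200728=1.2658
k=3 load: inc=0.200728, refl=0.200728·0.538462=0.1081; V=1.065089+0.200728+0.108084=1.3739
k=4 src: inc=0.108084, refl=0.108084·0.538462=0.0582; V=1.265817+0.108084+0.058199=1.4321
k=5 load: inc=0.058199, refl=0.058199·0.538462=0.0313; V=1.373901+0.058199+0.031338=1.4634

0 0 source 0.6923
1 4 load 1.0651
2 8 source 1.2658
3 12 load 1.3739
4 16 source 1.4321
5 20 load 1.4634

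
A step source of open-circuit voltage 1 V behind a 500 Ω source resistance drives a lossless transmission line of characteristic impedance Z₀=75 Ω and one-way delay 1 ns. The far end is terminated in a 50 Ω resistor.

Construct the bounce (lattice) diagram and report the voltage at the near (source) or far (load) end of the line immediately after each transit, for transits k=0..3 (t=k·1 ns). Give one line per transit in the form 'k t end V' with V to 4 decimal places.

Γ_L=-0.200000, Γ_S=0.739130; launch V₁=1·75/575=0.130435
k=0 src: V=0.1304
k=1 load: inc=0.130435, refl=0.130435·-0.200000=-0.0261; V=0.000000+0.130435+-0.026087=0.1043
k=2 src: inc=-0.026087, refl=-0.026087·0.739130=-0.0193; V=0.130435+-0.026087+-0.019282=0.0851
k=3 load: inc=-0.019282, refl=-0.019282·-0.200000=0.0039; V=0.104348+-0.019282+0.003856=0.0889

0 0 source 0.1304
1 1 load 0.1043
2 2 source 0.0851
3 3 load 0.0889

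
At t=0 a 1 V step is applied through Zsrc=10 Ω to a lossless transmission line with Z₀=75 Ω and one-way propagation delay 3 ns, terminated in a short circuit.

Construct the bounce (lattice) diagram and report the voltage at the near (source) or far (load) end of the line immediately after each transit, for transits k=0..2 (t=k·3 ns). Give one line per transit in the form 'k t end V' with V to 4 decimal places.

Γ_L=-1.000000, Γ_S=-0.764706; launch V₁=1·75/85=0.882353
k=0 src: V=0.8824
k=1 load: inc=0.882353, refl=0.882353·-1.000000=-0.8824; V=0.000000+0.882353+-0.882353=0.0000
k=2 src: inc=-0.882353, refl=-0.882353·-0.764706=0.6747; V=0.882353+-0.882353+0.674740=0.6747

0 0 source 0.8824
1 3 load 0.0000
2 6 source 0.6747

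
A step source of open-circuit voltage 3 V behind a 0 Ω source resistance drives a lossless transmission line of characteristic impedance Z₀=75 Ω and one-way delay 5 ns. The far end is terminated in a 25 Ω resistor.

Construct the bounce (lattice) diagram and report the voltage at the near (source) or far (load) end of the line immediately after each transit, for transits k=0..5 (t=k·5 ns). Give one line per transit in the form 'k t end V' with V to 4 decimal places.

Γ_L=-0.500000, Γ_S=-1.000000; launch V₁=3·75/75=3.000000
k=0 src: V=3.0000
k=1 load: inc=3.000000, refl=3.000000·-0.500000=-1.5000; V=0.000000+3.000000+-1.500000=1.5000
k=2 src: inc=-1.500000, refl=-1.500000·-1.000000=1.5000; V=3.000000+-1.500000+1.500000=3.0000
k=3 load: inc=1.500000, refl=1.500000·-0.500000=-0.7500; V=1.500000+1.500000+-0.750000=2.2500
k=4 src: inc=-0.750000, refl=-0.750000·-1.000000=0.7500; V=3.000000+-0.750000+0.750000=3.0000
k=5 load: inc=0.750000, refl=0.750000·-0.500000=-0.3750; V=2.250000+0.750000+-0.375000=2.6250

0 0 source 3.0000
1 5 load 1.5000
2 10 source 3.0000
3 15 load 2.2500
4 20 source 3.0000
5 25 load 2.6250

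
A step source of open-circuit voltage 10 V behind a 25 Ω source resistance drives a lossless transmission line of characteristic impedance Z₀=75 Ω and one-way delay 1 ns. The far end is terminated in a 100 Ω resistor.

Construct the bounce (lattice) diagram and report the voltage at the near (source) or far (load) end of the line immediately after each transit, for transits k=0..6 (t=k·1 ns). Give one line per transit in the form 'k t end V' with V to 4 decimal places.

0 0 source 7.5000
1 1 load 8.5714
2 2 source 8.0357
3 3 load 7.9592
4 4 source 7.9974
5 5 load 8.0029
6 6 source 8.0002

Γ_L=0.142857, Γ_S=-0.500000; launch V₁=10·75/100=7.500000
k=0 src: V=7.5000
k=1 load: inc=7.500000, refl=7.500000·0.142857=1.0714; V=0.000000+7.500000+1.071429=8.5714
k=2 src: inc=1.071429, refl=1.071429·-0.500000=-0.5357; V=7.500000+1.071429+-0.535714=8.0357
k=3 load: inc=-0.535714, refl=-0.535714·0.142857=-0.0765; V=8.571429+-0.535714+-0.076531=7.9592
k=4 src: inc=-0.076531, refl=-0.076531·-0.500000=0.0383; V=8.035714+-0.076531+0.038265=7.9974
k=5 load: inc=0.038265, refl=0.038265·0.142857=0.0055; V=7.959184+0.038265+0.005466=8.0029
k=6 src: inc=0.005466, refl=0.005466·-0.500000=-0.0027; V=7.997449+0.005466+-0.002733=8.0002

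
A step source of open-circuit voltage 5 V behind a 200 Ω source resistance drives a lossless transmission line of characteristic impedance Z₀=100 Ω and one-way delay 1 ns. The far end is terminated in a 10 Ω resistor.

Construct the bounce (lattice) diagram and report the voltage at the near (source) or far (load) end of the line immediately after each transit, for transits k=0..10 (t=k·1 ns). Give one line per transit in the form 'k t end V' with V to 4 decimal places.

0 0 source 1.6667
1 1 load 0.3030
2 2 source -0.1515
3 3 load 0.2204
4 4 source 0.3444
5 5 load 0.2429
6 6 source 0.2091
7 7 load 0.2368
8 8 source 0.2460
9 9 load 0.2385
10 10 source 0.2359

Γ_L=-0.818182, Γ_S=0.333333; launch V₁=5·100/300=1.666667
k=0 src: V=1.6667
k=1 load: inc=1.666667, refl=1.666667·-0.818182=-1.3636; V=0.000000+1.666667+-1.363636=0.3030
k=2 src: inc=-1.363636, refl=-1.363636·0.333333=-0.4545; V=1.666667+-1.363636+-0.454545=-0.1515
k=3 load: inc=-0.454545, refl=-0.454545·-0.818182=0.3719; V=0.303030+-0.454545+0.371901=0.2204
k=4 src: inc=0.371901, refl=0.371901·0.333333=0.1240; V=-0.151515+0.371901+0.123967=0.3444
k=5 load: inc=0.123967, refl=0.123967·-0.818182=-0.1014; V=0.220386+0.123967+-0.101427=0.2429
k=6 src: inc=-0.101427, refl=-0.101427·0.333333=-0.0338; V=0.344353+-0.101427+-0.033809=0.2091
k=7 load: inc=-0.033809, refl=-0.033809·-0.818182=0.0277; V=0.242925+-0.033809+0.027662=0.2368
k=8 src: inc=0.027662, refl=0.027662·0.333333=0.0092; V=0.209116+0.027662+0.009221=0.2460
k=9 load: inc=0.009221, refl=0.009221·-0.818182=-0.0075; V=0.236778+0.009221+-0.007544=0.2385
k=10 src: inc=-0.007544, refl=-0.007544·0.333333=-0.0025; V=0.245999+-0.007544+-0.002515=0.2359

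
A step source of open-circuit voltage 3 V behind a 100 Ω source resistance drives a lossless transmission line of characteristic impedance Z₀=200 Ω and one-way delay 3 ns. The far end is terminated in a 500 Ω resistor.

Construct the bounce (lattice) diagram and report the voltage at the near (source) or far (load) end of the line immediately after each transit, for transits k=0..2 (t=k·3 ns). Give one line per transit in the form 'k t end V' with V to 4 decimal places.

Γ_L=0.428571, Γ_S=-0.333333; launch V₁=3·200/300=2.000000
k=0 src: V=2.0000
k=1 load: inc=2.000000, refl=2.000000·0.428571=0.8571; V=0.000000+2.000000+0.857143=2.8571
k=2 src: inc=0.857143, refl=0.857143·-0.333333=-0.2857; V=2.000000+0.857143+-0.285714=2.5714

0 0 source 2.0000
1 3 load 2.8571
2 6 source 2.5714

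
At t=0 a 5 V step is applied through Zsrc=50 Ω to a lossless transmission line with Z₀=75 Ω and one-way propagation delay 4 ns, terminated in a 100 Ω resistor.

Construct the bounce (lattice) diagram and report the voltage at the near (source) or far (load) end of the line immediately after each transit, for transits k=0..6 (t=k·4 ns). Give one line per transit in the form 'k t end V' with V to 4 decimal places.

0 0 source 3.0000
1 4 load 3.4286
2 8 source 3.3429
3 12 load 3.3306
4 16 source 3.3331
5 20 load 3.3334
6 24 source 3.3333

Γ_L=0.142857, Γ_S=-0.200000; launch V₁=5·75/125=3.000000
k=0 src: V=3.0000
k=1 load: inc=3.000000, refl=3.000000·0.142857=0.4286; V=0.000000+3.000000+0.428571=3.4286
k=2 src: inc=0.428571, refl=0.428571·-0.200000=-0.0857; V=3.000000+0.428571+-0.085714=3.3429
k=3 load: inc=-0.085714, refl=-0.085714·0.142857=-0.0122; V=3.428571+-0.085714+-0.012245=3.3306
k=4 src: inc=-0.012245, refl=-0.012245·-0.200000=0.0024; V=3.342857+-0.012245+0.002449=3.3331
k=5 load: inc=0.002449, refl=0.002449·0.142857=0.0003; V=3.330612+0.002449+0.000350=3.3334
k=6 src: inc=0.000350, refl=0.000350·-0.200000=-0.0001; V=3.333061+0.000350+-0.000070=3.3333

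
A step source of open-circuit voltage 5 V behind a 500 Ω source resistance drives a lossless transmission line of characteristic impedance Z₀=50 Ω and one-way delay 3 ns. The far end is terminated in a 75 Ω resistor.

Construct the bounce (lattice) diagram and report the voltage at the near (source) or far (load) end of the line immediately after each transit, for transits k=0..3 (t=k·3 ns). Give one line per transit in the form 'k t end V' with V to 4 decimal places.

Γ_L=0.200000, Γ_S=0.818182; launch V₁=5·50/550=0.454545
k=0 src: V=0.4545
k=1 load: inc=0.454545, refl=0.454545·0.200000=0.0909; V=0.000000+0.454545+0.090909=0.5455
k=2 src: inc=0.090909, refl=0.090909·0.818182=0.0744; V=0.454545+0.090909+0.074380=0.6198
k=3 load: inc=0.074380, refl=0.074380·0.200000=0.0149; V=0.545455+0.074380+0.014876=0.6347

0 0 source 0.4545
1 3 load 0.5455
2 6 source 0.6198
3 9 load 0.6347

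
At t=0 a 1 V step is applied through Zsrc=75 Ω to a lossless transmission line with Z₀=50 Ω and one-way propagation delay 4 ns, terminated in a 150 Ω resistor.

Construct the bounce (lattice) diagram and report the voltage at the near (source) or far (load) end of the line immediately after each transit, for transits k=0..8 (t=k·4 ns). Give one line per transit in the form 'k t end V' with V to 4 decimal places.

0 0 source 0.4000
1 4 load 0.6000
2 8 source 0.6400
3 12 load 0.6600
4 16 source 0.6640
5 20 load 0.6660
6 24 source 0.6664
7 28 load 0.6666
8 32 source 0.6666

Γ_L=0.500000, Γ_S=0.200000; launch V₁=1·50/125=0.400000
k=0 src: V=0.4000
k=1 load: inc=0.400000, refl=0.400000·0.500000=0.2000; V=0.000000+0.400000+0.200000=0.6000
k=2 src: inc=0.200000, refl=0.200000·0.200000=0.0400; V=0.400000+0.200000+0.040000=0.6400
k=3 load: inc=0.040000, refl=0.040000·0.500000=0.0200; V=0.600000+0.040000+0.020000=0.6600
k=4 src: inc=0.020000, refl=0.020000·0.200000=0.0040; V=0.640000+0.020000+0.004000=0.6640
k=5 load: inc=0.004000, refl=0.004000·0.500000=0.0020; V=0.660000+0.004000+0.002000=0.6660
k=6 src: inc=0.002000, refl=0.002000·0.200000=0.0004; V=0.664000+0.002000+0.000400=0.6664
k=7 load: inc=0.000400, refl=0.000400·0.500000=0.0002; V=0.666000+0.000400+0.000200=0.6666
k=8 src: inc=0.000200, refl=0.000200·0.200000=0.0000; V=0.666400+0.000200+0.000040=0.6666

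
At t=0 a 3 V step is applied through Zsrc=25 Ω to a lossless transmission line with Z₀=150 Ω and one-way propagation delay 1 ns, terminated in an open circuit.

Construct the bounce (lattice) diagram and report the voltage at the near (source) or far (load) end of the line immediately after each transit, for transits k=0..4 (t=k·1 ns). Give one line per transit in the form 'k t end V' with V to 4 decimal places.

Γ_L=1.000000, Γ_S=-0.714286; launch V₁=3·150/175=2.571429
k=0 src: V=2.5714
k=1 load: inc=2.571429, refl=2.571429·1.000000=2.5714; V=0.000000+2.571429+2.571429=5.1429
k=2 src: inc=2.571429, refl=2.571429·-0.714286=-1.8367; V=2.571429+2.571429+-1.836735=3.3061
k=3 load: inc=-1.836735, refl=-1.836735·1.000000=-1.8367; V=5.142857+-1.836735+-1.836735=1.4694
k=4 src: inc=-1.836735, refl=-1.836735·-0.714286=1.3120; V=3.306122+-1.836735+1.311953=2.7813

0 0 source 2.5714
1 1 load 5.1429
2 2 source 3.3061
3 3 load 1.4694
4 4 source 2.7813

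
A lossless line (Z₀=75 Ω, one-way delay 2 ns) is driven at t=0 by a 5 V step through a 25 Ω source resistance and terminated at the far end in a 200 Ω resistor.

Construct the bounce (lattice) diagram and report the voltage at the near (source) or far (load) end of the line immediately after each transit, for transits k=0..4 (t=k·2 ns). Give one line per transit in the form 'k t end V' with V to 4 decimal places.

Γ_L=0.454545, Γ_S=-0.500000; launch V₁=5·75/100=3.750000
k=0 src: V=3.7500
k=1 load: inc=3.750000, refl=3.750000·0.454545=1.7045; V=0.000000+3.750000+1.704545=5.4545
k=2 src: inc=1.704545, refl=1.704545·-0.500000=-0.8523; V=3.750000+1.704545+-0.852273=4.6023
k=3 load: inc=-0.852273, refl=-0.852273·0.454545=-0.3874; V=5.454545+-0.852273+-0.387397=4.2149
k=4 src: inc=-0.387397, refl=-0.387397·-0.500000=0.1937; V=4.602273+-0.387397+0.193698=4.4086

0 0 source 3.7500
1 2 load 5.4545
2 4 source 4.6023
3 6 load 4.2149
4 8 source 4.4086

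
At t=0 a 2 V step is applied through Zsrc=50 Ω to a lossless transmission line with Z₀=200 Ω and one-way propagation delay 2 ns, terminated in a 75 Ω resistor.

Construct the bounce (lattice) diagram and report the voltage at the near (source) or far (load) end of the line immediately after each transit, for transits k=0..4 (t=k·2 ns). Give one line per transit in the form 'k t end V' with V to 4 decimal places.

Γ_L=-0.454545, Γ_S=-0.600000; launch V₁=2·200/250=1.600000
k=0 src: V=1.6000
k=1 load: inc=1.600000, refl=1.600000·-0.454545=-0.7273; V=0.000000+1.600000+-0.727273=0.8727
k=2 src: inc=-0.727273, refl=-0.727273·-0.600000=0.4364; V=1.600000+-0.727273+0.436364=1.3091
k=3 load: inc=0.436364, refl=0.436364·-0.454545=-0.1983; V=0.872727+0.436364+-0.198347=1.1107
k=4 src: inc=-0.198347, refl=-0.198347·-0.600000=0.1190; V=1.309091+-0.198347+0.119008=1.2298

0 0 source 1.6000
1 2 load 0.8727
2 4 source 1.3091
3 6 load 1.1107
4 8 source 1.2298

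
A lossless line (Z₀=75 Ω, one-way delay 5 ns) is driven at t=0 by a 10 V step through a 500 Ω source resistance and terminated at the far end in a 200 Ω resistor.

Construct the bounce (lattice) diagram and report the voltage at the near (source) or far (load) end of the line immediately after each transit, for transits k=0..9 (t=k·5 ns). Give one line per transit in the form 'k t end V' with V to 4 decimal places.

Γ_L=0.454545, Γ_S=0.739130; launch V₁=10·75/575=1.304348
k=0 src: V=1.3043
k=1 load: inc=1.304348, refl=1.304348·0.454545=0.5929; V=0.000000+1.304348+0.592885=1.8972
k=2 src: inc=0.592885, refl=0.592885·0.739130=0.4382; V=1.304348+0.592885+0.438220=2.3355
k=3 load: inc=0.438220, refl=0.438220·0.454545=0.1992; V=1.897233+0.438220+0.199191=2.5346
k=4 src: inc=0.199191, refl=0.199191·0.739130=0.1472; V=2.335453+0.199191+0.147228=2.6819
k=5 load: inc=0.147228, refl=0.147228·0.454545=0.0669; V=2.534644+0.147228+0.066922=2.7488
k=6 src: inc=0.066922, refl=0.066922·0.739130=0.0495; V=2.681872+0.066922+0.049464=2.7983
k=7 load: inc=0.049464, refl=0.049464·0.454545=0.0225; V=2.748793+0.049464+0.022484=2.8207
k=8 src: inc=0.022484, refl=0.022484·0.739130=0.0166; V=2.798257+0.022484+0.016618=2.8374
k=9 load: inc=0.016618, refl=0.016618·0.454545=0.0076; V=2.820741+0.016618+0.007554=2.8449

0 0 source 1.3043
1 5 load 1.8972
2 10 source 2.3355
3 15 load 2.5346
4 20 source 2.6819
5 25 load 2.7488
6 30 source 2.7983
7 35 load 2.8207
8 40 source 2.8374
9 45 load 2.8449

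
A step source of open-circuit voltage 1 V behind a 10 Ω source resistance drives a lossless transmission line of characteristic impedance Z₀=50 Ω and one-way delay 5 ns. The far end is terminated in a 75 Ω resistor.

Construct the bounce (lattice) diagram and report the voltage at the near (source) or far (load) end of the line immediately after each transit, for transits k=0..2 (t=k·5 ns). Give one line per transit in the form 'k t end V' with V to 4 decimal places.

0 0 source 0.8333
1 5 load 1.0000
2 10 source 0.8889

Γ_L=0.200000, Γ_S=-0.666667; launch V₁=1·50/60=0.833333
k=0 src: V=0.8333
k=1 load: inc=0.833333, refl=0.833333·0.200000=0.1667; V=0.000000+0.833333+0.166667=1.0000
k=2 src: inc=0.166667, refl=0.166667·-0.666667=-0.1111; V=0.833333+0.166667+-0.111111=0.8889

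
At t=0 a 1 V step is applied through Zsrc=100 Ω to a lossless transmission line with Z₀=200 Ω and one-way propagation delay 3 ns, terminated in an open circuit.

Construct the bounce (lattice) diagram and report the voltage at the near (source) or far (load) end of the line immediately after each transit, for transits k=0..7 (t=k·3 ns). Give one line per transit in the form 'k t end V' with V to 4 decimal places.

0 0 source 0.6667
1 3 load 1.3333
2 6 source 1.1111
3 9 load 0.8889
4 12 source 0.9630
5 15 load 1.0370
6 18 source 1.0123
7 21 load 0.9877

Γ_L=1.000000, Γ_S=-0.333333; launch V₁=1·200/300=0.666667
k=0 src: V=0.6667
k=1 load: inc=0.666667, refl=0.666667·1.000000=0.6667; V=0.000000+0.666667+0.666667=1.3333
k=2 src: inc=0.666667, refl=0.666667·-0.333333=-0.2222; V=0.666667+0.666667+-0.222222=1.1111
k=3 load: inc=-0.222222, refl=-0.222222·1.000000=-0.2222; V=1.333333+-0.222222+-0.222222=0.8889
k=4 src: inc=-0.222222, refl=-0.222222·-0.333333=0.0741; V=1.111111+-0.222222+0.074074=0.9630
k=5 load: inc=0.074074, refl=0.074074·1.000000=0.0741; V=0.888889+0.074074+0.074074=1.0370
k=6 src: inc=0.074074, refl=0.074074·-0.333333=-0.0247; V=0.962963+0.074074+-0.024691=1.0123
k=7 load: inc=-0.024691, refl=-0.024691·1.000000=-0.0247; V=1.037037+-0.024691+-0.024691=0.9877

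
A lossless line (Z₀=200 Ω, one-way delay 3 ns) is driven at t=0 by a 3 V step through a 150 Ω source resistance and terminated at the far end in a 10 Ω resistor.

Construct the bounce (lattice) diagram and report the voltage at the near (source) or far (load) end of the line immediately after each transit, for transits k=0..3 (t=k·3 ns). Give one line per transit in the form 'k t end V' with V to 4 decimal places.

Γ_L=-0.904762, Γ_S=-0.142857; launch V₁=3·200/350=1.714286
k=0 src: V=1.7143
k=1 load: inc=1.714286, refl=1.714286·-0.904762=-1.5510; V=0.000000+1.714286+-1.551020=0.1633
k=2 src: inc=-1.551020, refl=-1.551020·-0.142857=0.2216; V=1.714286+-1.551020+0.221574=0.3848
k=3 load: inc=0.221574, refl=0.221574·-0.904762=-0.2005; V=0.163265+0.221574+-0.200472=0.1844

0 0 source 1.7143
1 3 load 0.1633
2 6 source 0.3848
3 9 load 0.1844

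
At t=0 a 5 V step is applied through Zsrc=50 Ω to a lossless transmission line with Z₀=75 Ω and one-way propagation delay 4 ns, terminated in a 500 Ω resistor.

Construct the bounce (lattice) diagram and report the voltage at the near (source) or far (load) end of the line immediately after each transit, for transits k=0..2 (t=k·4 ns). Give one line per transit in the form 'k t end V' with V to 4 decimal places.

Γ_L=0.739130, Γ_S=-0.200000; launch V₁=5·75/125=3.000000
k=0 src: V=3.0000
k=1 load: inc=3.000000, refl=3.000000·0.739130=2.2174; V=0.000000+3.000000+2.217391=5.2174
k=2 src: inc=2.217391, refl=2.217391·-0.200000=-0.4435; V=3.000000+2.217391+-0.443478=4.7739

0 0 source 3.0000
1 4 load 5.2174
2 8 source 4.7739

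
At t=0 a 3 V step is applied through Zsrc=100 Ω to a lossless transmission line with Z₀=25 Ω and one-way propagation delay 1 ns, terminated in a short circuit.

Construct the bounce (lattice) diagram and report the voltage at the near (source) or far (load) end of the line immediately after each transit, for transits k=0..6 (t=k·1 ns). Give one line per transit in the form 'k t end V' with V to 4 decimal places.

0 0 source 0.6000
1 1 load 0.0000
2 2 source -0.3600
3 3 load 0.0000
4 4 source 0.2160
5 5 load 0.0000
6 6 source -0.1296

Γ_L=-1.000000, Γ_S=0.600000; launch V₁=3·25/125=0.600000
k=0 src: V=0.6000
k=1 load: inc=0.600000, refl=0.600000·-1.000000=-0.6000; V=0.000000+0.600000+-0.600000=0.0000
k=2 src: inc=-0.600000, refl=-0.600000·0.600000=-0.3600; V=0.600000+-0.600000+-0.360000=-0.3600
k=3 load: inc=-0.360000, refl=-0.360000·-1.000000=0.3600; V=0.000000+-0.360000+0.360000=0.0000
k=4 src: inc=0.360000, refl=0.360000·0.600000=0.2160; V=-0.360000+0.360000+0.216000=0.2160
k=5 load: inc=0.216000, refl=0.216000·-1.000000=-0.2160; V=0.000000+0.216000+-0.216000=0.0000
k=6 src: inc=-0.216000, refl=-0.216000·0.600000=-0.1296; V=0.216000+-0.216000+-0.129600=-0.1296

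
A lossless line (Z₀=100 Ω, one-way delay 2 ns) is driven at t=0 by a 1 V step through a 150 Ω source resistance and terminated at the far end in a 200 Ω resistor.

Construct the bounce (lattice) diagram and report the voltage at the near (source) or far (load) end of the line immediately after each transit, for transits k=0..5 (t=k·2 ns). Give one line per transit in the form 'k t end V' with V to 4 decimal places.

Γ_L=0.333333, Γ_S=0.200000; launch V₁=1·100/250=0.400000
k=0 src: V=0.4000
k=1 load: inc=0.400000, refl=0.400000·0.333333=0.1333; V=0.000000+0.400000+0.133333=0.5333
k=2 src: inc=0.133333, refl=0.133333·0.200000=0.0267; V=0.400000+0.133333+0.026667=0.5600
k=3 load: inc=0.026667, refl=0.026667·0.333333=0.0089; V=0.533333+0.026667+0.008889=0.5689
k=4 src: inc=0.008889, refl=0.008889·0.200000=0.0018; V=0.560000+0.008889+0.001778=0.5707
k=5 load: inc=0.001778, refl=0.001778·0.333333=0.0006; V=0.568889+0.001778+0.000593=0.5713

0 0 source 0.4000
1 2 load 0.5333
2 4 source 0.5600
3 6 load 0.5689
4 8 source 0.5707
5 10 load 0.5713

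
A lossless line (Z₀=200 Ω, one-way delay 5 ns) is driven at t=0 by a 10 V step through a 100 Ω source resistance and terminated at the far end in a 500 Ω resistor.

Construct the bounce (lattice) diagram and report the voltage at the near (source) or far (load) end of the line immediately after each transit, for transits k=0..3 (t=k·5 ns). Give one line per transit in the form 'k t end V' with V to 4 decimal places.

0 0 source 6.6667
1 5 load 9.5238
2 10 source 8.5714
3 15 load 8.1633

Γ_L=0.428571, Γ_S=-0.333333; launch V₁=10·200/300=6.666667
k=0 src: V=6.6667
k=1 load: inc=6.666667, refl=6.666667·0.428571=2.8571; V=0.000000+6.666667+2.857143=9.5238
k=2 src: inc=2.857143, refl=2.857143·-0.333333=-0.9524; V=6.666667+2.857143+-0.952381=8.5714
k=3 load: inc=-0.952381, refl=-0.952381·0.428571=-0.4082; V=9.523810+-0.952381+-0.408163=8.1633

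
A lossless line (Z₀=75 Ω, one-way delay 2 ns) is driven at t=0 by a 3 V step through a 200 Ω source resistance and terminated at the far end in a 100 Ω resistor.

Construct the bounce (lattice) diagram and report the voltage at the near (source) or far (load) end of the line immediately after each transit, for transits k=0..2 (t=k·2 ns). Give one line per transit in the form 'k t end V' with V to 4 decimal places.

Γ_L=0.142857, Γ_S=0.454545; launch V₁=3·75/275=0.818182
k=0 src: V=0.8182
k=1 load: inc=0.818182, refl=0.818182·0.142857=0.1169; V=0.000000+0.818182+0.116883=0.9351
k=2 src: inc=0.116883, refl=0.116883·0.454545=0.0531; V=0.818182+0.116883+0.053129=0.9882

0 0 source 0.8182
1 2 load 0.9351
2 4 source 0.9882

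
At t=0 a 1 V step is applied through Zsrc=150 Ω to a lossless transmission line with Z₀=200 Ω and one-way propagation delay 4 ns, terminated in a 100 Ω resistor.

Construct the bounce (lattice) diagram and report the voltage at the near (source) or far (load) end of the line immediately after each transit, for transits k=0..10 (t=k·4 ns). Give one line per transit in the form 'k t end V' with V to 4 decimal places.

0 0 source 0.5714
1 4 load 0.3810
2 8 source 0.4082
3 12 load 0.3991
4 16 source 0.4004
5 20 load 0.4000
6 24 source 0.4000
7 28 load 0.4000
8 32 source 0.4000
9 36 load 0.4000
10 40 source 0.4000

Γ_L=-0.333333, Γ_S=-0.142857; launch V₁=1·200/350=0.571429
k=0 src: V=0.5714
k=1 load: inc=0.571429, refl=0.571429·-0.333333=-0.1905; V=0.000000+0.571429+-0.190476=0.3810
k=2 src: inc=-0.190476, refl=-0.190476·-0.142857=0.0272; V=0.571429+-0.190476+0.027211=0.4082
k=3 load: inc=0.027211, refl=0.027211·-0.333333=-0.0091; V=0.380952+0.027211+-0.009070=0.3991
k=4 src: inc=-0.009070, refl=-0.009070·-0.142857=0.0013; V=0.408163+-0.009070+0.001296=0.4004
k=5 load: inc=0.001296, refl=0.001296·-0.333333=-0.0004; V=0.399093+0.001296+-0.000432=0.4000
k=6 src: inc=-0.000432, refl=-0.000432·-0.142857=0.0001; V=0.400389+-0.000432+0.000062=0.4000
k=7 load: inc=0.000062, refl=0.000062·-0.333333=-0.0000; V=0.399957+0.000062+-0.000021=0.4000
k=8 src: inc=-0.000021, refl=-0.000021·-0.142857=0.0000; V=0.400019+-0.000021+0.000003=0.4000
k=9 load: inc=0.000003, refl=0.000003·-0.333333=-0.0000; V=0.399998+0.000003+-0.000001=0.4000
k=10 src: inc=-0.000001, refl=-0.000001·-0.142857=0.0000; V=0.400001+-0.000001+0.000000=0.4000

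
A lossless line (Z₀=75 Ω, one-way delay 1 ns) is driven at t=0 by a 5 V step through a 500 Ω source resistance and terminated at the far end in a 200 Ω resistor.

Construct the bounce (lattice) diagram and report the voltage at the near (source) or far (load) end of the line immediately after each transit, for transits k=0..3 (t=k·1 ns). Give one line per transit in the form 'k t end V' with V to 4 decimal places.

Γ_L=0.454545, Γ_S=0.739130; launch V₁=5·75/575=0.652174
k=0 src: V=0.6522
k=1 load: inc=0.652174, refl=0.652174·0.454545=0.2964; V=0.000000+0.652174+0.296443=0.9486
k=2 src: inc=0.296443, refl=0.296443·0.739130=0.2191; V=0.652174+0.296443+0.219110=1.1677
k=3 load: inc=0.219110, refl=0.219110·0.454545=0.0996; V=0.948617+0.219110+0.099595=1.2673

0 0 source 0.6522
1 1 load 0.9486
2 2 source 1.1677
3 3 load 1.2673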